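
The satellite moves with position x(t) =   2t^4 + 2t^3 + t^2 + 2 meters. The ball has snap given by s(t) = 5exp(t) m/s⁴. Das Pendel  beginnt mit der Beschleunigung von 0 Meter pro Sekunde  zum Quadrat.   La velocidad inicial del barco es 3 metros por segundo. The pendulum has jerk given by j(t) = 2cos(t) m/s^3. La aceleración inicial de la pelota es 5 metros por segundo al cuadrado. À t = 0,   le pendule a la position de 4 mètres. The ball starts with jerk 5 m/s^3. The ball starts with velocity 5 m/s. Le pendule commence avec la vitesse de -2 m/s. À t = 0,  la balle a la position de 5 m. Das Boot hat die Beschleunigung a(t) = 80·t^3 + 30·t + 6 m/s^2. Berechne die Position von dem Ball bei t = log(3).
Um dies zu lösen, müssen wir 4 Integrale unserer Gleichung für den Snap s(t) = 5·exp(t) finden. Das Integral von dem Snap, mit j(0) = 5, ergibt den Ruck: j(t) = 5·exp(t). Die Stammfunktion von dem Ruck, mit a(0) = 5, ergibt die Beschleunigung: a(t) = 5·exp(t). Das Integral von der Beschleunigung ist die Geschwindigkeit. Mit v(0) = 5 erhalten wir v(t) = 5·exp(t). Die Stammfunktion von der Geschwindigkeit ist die Position. Mit x(0) = 5 erhalten wir x(t) = 5·exp(t). Aus der Gleichung für die Position x(t) = 5·exp(t), setzen wir t = log(3) ein und erhalten x = 15.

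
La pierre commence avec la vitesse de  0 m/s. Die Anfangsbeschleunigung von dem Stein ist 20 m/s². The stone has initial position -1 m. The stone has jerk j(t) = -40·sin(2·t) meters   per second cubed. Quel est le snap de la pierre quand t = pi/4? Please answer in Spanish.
Para resolver esto, necesitamos tomar 1 derivada de nuestra ecuación de la sacudida j(t) = -40·sin(2·t). La derivada de la sacudida da el snap: s(t) = -80·cos(2·t). Tenemos el snap s(t) = -80·cos(2·t). Sustituyendo t = pi/4: s(pi/4) = 0.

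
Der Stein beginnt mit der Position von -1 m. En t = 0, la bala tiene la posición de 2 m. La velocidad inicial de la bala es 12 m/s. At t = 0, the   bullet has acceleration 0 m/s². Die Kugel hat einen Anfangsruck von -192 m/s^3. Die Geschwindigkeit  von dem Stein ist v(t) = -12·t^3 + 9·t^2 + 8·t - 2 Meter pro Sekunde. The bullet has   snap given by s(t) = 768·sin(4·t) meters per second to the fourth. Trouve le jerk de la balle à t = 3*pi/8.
Pour résoudre ceci, nous devons prendre 1 primitive de notre équation du snap s(t) = 768·sin(4·t). La primitive du snap, avec j(0) = -192, donne le jerk: j(t) = -192·cos(4·t). Nous avons le jerk j(t) = -192·cos(4·t). En substituant t = 3*pi/8: j(3*pi/8) = 0.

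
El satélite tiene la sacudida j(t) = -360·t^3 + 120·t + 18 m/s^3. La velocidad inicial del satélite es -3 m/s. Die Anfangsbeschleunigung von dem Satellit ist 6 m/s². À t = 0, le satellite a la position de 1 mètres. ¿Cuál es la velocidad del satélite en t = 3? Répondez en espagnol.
Partiendo de la sacudida j(t) = -360·t^3 + 120·t + 18, tomamos 2 antiderivadas. La antiderivada de la sacudida es la aceleración. Usando a(0) = 6, obtenemos a(t) = -90·t^4 + 60·t^2 + 18·t + 6. La integral de la aceleración, con v(0) = -3, da la velocidad: v(t) = -18·t^5 + 20·t^3 + 9·t^2 + 6·t - 3. Usando v(t) = -18·t^5 + 20·t^3 + 9·t^2 + 6·t - 3 y sustituyendo t = 3, encontramos v = -3738.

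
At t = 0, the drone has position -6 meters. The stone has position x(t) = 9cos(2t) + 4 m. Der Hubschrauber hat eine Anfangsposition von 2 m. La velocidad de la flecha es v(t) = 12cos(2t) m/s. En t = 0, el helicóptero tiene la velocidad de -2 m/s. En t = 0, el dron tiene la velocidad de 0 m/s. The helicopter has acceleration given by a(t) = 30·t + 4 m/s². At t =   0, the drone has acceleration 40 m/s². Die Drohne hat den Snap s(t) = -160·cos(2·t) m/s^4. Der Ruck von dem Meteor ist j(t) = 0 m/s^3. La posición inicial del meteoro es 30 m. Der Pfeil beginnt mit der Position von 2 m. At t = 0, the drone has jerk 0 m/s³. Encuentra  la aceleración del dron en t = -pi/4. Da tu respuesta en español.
Necesitamos integrar nuestra ecuación del snap s(t) = -160·cos(2·t) 2 veces. La antiderivada del snap es la sacudida. Usando j(0) = 0, obtenemos j(t) = -80·sin(2·t). La integral de la sacudida es la aceleración. Usando a(0) = 40, obtenemos a(t) = 40·cos(2·t). Tenemos la aceleración a(t) = 40·cos(2·t). Sustituyendo t = -pi/4: a(-pi/4) = 0.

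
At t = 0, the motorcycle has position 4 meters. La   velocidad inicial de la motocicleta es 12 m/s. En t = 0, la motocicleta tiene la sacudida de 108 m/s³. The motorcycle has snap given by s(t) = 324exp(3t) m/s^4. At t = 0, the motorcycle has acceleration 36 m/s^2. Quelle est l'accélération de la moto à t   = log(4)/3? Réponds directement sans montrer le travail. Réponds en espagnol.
La respuesta es 144.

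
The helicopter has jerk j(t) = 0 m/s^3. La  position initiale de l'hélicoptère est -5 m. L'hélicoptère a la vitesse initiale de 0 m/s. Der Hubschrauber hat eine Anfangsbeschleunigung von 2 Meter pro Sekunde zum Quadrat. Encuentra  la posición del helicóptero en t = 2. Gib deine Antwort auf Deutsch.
Wir müssen die Stammfunktion unserer Gleichung für den Ruck j(t) = 0 3-mal finden. Mit ∫j(t)dt und Anwendung von a(0) = 2, finden wir a(t) = 2. Das Integral von der Beschleunigung ist die Geschwindigkeit. Mit v(0) = 0 erhalten wir v(t) = 2·t. Durch Integration von der Geschwindigkeit und Verwendung der Anfangsbedingung x(0) = -5, erhalten wir x(t) = t^2 - 5. Wir haben die Position x(t) = t^2 - 5. Durch Einsetzen von t = 2: x(2) = -1.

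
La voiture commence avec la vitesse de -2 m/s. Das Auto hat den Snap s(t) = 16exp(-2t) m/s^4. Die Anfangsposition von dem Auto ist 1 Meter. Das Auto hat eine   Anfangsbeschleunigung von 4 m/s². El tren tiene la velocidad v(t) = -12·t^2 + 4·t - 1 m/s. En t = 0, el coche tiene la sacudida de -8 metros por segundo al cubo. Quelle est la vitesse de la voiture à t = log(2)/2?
Pour résoudre ceci, nous devons prendre 3 primitives de notre équation du snap s(t) = 16·exp(-2·t). La primitive du snap, avec j(0) = -8, donne le jerk: j(t) = -8·exp(-2·t). La primitive du jerk est l'accélération. En utilisant a(0) = 4, nous obtenons a(t) = 4·exp(-2·t). La primitive de l'accélération est la vitesse. En utilisant v(0) = -2, nous obtenons v(t) = -2·exp(-2·t). En utilisant v(t) = -2·exp(-2·t) et en substituant t = log(2)/2, nous trouvons v = -1.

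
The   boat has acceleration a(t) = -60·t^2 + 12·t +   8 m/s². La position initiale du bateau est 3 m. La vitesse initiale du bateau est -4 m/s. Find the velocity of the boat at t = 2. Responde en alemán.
Um dies zu lösen, müssen wir 1 Integral unserer Gleichung für die Beschleunigung a(t) = -60·t^2 + 12·t + 8 finden. Das Integral von der Beschleunigung, mit v(0) = -4, ergibt die Geschwindigkeit: v(t) = -20·t^3 + 6·t^2 + 8·t - 4. Wir haben die Geschwindigkeit v(t) = -20·t^3 + 6·t^2 + 8·t - 4. Durch Einsetzen von t = 2: v(2) = -124.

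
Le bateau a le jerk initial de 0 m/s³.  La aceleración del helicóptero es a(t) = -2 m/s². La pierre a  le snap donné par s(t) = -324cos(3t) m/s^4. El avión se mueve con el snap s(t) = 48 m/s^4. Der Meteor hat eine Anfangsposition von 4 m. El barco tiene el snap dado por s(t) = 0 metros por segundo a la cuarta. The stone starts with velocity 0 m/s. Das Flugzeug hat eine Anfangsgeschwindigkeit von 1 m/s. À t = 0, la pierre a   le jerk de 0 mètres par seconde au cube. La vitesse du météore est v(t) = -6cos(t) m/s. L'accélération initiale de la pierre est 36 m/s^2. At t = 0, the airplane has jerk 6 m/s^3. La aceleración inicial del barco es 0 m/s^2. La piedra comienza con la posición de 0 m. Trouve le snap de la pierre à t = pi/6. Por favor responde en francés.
De l'équation du snap s(t) = -324·cos(3·t), nous substituons t = pi/6 pour obtenir s = 0.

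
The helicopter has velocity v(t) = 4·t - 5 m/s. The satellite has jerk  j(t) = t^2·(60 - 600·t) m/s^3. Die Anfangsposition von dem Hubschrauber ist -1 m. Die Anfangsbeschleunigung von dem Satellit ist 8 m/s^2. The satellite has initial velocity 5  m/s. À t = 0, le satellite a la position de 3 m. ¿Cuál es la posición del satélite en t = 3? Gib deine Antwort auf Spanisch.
Para resolver esto, necesitamos tomar 3 antiderivadas de nuestra ecuación de la sacudida j(t) = t^2·(60 - 600·t). La antiderivada de la sacudida es la aceleración. Usando a(0) = 8, obtenemos a(t) = -150·t^4 + 20·t^3 + 8. La antiderivada de la aceleración, con v(0) = 5, da la velocidad: v(t) = -30·t^5 + 5·t^4 + 8·t + 5. La antiderivada de la velocidad es la posición. Usando x(0) = 3, obtenemos x(t) = -5·t^6 + t^5 + 4·t^2 + 5·t + 3. Tenemos la posición x(t) = -5·t^6 + t^5 + 4·t^2 + 5·t + 3. Sustituyendo t = 3: x(3) = -3348.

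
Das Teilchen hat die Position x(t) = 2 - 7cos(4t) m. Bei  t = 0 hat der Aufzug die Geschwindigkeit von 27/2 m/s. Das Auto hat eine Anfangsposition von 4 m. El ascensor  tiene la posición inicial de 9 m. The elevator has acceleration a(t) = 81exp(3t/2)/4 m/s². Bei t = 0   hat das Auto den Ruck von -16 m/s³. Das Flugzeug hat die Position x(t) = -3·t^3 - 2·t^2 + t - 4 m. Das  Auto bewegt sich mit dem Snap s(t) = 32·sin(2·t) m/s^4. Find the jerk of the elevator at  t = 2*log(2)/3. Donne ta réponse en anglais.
We must differentiate our acceleration equation a(t) = 81·exp(3·t/2)/4 1 time. Differentiating acceleration, we get jerk: j(t) = 243·exp(3·t/2)/8. We have jerk j(t) = 243·exp(3·t/2)/8. Substituting t = 2*log(2)/3: j(2*log(2)/3) = 243/4.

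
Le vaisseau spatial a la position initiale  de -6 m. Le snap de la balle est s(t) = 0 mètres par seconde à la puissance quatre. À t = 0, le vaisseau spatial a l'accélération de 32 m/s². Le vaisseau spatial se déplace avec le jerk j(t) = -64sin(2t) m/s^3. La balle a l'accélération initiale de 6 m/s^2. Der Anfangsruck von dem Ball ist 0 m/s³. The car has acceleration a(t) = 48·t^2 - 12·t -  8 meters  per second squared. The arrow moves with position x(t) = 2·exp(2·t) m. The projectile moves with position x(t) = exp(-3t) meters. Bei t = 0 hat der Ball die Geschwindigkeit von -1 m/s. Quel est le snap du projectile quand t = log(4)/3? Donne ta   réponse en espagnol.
Debemos derivar nuestra ecuación de la posición x(t) = exp(-3·t) 4 veces. La derivada de la posición da la velocidad: v(t) = -3·exp(-3·t). Derivando la velocidad, obtenemos la aceleración: a(t) = 9·exp(-3·t). La derivada de la aceleración da la sacudida: j(t) = -27·exp(-3·t). La derivada de la sacudida da el snap: s(t) = 81·exp(-3·t). De la ecuación del snap s(t) = 81·exp(-3·t), sustituimos t = log(4)/3 para obtener s = 81/4.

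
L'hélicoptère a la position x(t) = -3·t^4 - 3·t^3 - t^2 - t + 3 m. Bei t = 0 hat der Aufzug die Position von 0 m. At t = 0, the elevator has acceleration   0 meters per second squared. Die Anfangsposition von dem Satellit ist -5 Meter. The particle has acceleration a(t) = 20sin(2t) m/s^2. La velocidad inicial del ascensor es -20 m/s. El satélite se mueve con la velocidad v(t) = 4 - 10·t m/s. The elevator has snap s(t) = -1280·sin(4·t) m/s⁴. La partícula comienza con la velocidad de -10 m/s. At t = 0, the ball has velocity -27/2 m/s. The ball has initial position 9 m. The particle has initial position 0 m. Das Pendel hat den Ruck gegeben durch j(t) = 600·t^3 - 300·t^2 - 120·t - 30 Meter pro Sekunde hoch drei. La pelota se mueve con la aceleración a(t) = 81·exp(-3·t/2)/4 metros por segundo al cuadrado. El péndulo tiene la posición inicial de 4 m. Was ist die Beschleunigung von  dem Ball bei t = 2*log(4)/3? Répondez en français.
De l'équation de l'accélération a(t) = 81·exp(-3·t/2)/4, nous substituons t = 2*log(4)/3 pour obtenir a = 81/16.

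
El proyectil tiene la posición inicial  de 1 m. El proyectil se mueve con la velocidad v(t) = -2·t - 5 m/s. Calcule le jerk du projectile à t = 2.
Nous devons dériver notre équation de la vitesse v(t) = -2·t - 5 2 fois. La dérivée de la vitesse donne l'accélération: a(t) = -2. La dérivée de l'accélération donne le jerk: j(t) = 0. En utilisant j(t) = 0 et en substituant t = 2, nous trouvons j = 0.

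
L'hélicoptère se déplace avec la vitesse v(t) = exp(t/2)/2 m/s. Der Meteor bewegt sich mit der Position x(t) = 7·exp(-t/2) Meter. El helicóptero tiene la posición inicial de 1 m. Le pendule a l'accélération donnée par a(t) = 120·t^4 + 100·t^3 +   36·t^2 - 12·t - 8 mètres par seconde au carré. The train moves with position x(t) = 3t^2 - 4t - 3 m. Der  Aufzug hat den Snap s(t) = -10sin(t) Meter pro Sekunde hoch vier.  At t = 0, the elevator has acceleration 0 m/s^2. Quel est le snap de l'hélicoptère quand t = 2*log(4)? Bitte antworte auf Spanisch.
Partiendo de la velocidad v(t) = exp(t/2)/2, tomamos 3 derivadas. La derivada de la velocidad da la aceleración: a(t) = exp(t/2)/4. Tomando d/dt de a(t), encontramos j(t) = exp(t/2)/8. Tomando d/dt de j(t), encontramos s(t) = exp(t/2)/16. Tenemos el snap s(t) = exp(t/2)/16. Sustituyendo t = 2*log(4): s(2*log(4)) = 1/4.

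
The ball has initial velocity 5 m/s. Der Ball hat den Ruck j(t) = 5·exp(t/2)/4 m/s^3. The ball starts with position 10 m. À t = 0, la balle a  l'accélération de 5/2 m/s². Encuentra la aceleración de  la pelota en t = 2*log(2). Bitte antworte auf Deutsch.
Wir müssen das Integral unserer Gleichung für den Ruck j(t) = 5·exp(t/2)/4 1-mal finden. Durch Integration von dem Ruck und Verwendung der Anfangsbedingung a(0) = 5/2, erhalten wir a(t) = 5·exp(t/2)/2. Mit a(t) = 5·exp(t/2)/2 und Einsetzen von t = 2*log(2), finden wir a = 5.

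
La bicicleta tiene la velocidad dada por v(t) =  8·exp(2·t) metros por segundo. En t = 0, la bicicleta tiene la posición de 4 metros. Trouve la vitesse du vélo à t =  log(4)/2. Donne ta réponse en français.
En utilisant v(t) = 8·exp(2·t) et en substituant t = log(4)/2, nous trouvons v = 32.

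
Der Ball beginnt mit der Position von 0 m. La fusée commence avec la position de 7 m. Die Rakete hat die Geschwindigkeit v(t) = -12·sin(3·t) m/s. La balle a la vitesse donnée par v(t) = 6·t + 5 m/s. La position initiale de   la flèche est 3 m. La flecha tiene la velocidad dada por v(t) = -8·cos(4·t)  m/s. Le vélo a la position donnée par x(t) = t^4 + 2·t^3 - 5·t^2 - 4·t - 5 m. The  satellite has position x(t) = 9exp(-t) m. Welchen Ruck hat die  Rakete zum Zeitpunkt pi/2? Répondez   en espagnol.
Debemos derivar nuestra ecuación de la velocidad v(t) = -12·sin(3·t) 2 veces. Tomando d/dt de v(t), encontramos a(t) = -36·cos(3·t). Derivando la aceleración, obtenemos la sacudida: j(t) = 108·sin(3·t). Tenemos la sacudida j(t) = 108·sin(3·t). Sustituyendo t = pi/2: j(pi/2) = -108.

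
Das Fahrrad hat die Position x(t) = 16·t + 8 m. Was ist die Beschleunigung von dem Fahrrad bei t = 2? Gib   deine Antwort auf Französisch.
En partant de la position x(t) = 16·t + 8, nous prenons 2 dérivées. En dérivant la position, nous obtenons la vitesse: v(t) = 16. En prenant d/dt de v(t), nous trouvons a(t) = 0. En utilisant a(t) = 0 et en substituant t = 2, nous trouvons a = 0.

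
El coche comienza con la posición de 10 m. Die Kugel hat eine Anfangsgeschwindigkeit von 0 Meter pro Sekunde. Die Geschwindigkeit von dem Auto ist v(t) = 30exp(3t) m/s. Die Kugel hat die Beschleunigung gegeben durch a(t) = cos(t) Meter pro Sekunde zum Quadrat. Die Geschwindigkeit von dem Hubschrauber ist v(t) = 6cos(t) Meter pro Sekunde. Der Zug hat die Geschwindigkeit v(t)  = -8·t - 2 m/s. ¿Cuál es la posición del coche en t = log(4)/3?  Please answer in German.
Wir müssen die Stammfunktion unserer Gleichung für die Geschwindigkeit v(t) = 30·exp(3·t) 1-mal finden. Durch Integration von der Geschwindigkeit und Verwendung der Anfangsbedingung x(0) = 10, erhalten wir x(t) = 10·exp(3·t). Mit x(t) = 10·exp(3·t) und Einsetzen von t = log(4)/3, finden wir x = 40.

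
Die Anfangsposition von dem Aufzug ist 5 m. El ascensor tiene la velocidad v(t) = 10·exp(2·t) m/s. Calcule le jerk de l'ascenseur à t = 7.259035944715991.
Pour résoudre ceci, nous devons prendre 2 dérivées de notre équation de la vitesse v(t) = 10·exp(2·t). En prenant d/dt de v(t), nous trouvons a(t) = 20·exp(2·t). En dérivant l'accélération, nous obtenons le jerk: j(t) = 40·exp(2·t). En utilisant j(t) = 40·exp(2·t) et en substituant t = 7.259035944715991, nous trouvons j = 80756688.2728886.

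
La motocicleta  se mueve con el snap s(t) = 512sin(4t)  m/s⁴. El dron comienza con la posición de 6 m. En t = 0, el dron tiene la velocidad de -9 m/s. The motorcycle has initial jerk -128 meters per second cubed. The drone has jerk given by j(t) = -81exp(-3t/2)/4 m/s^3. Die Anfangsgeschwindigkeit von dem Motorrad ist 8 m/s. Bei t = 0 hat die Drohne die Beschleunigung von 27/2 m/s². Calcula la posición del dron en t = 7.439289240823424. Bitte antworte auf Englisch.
We need to integrate our jerk equation j(t) = -81·exp(-3·t/2)/4 3 times. Taking ∫j(t)dt and applying a(0) = 27/2, we find a(t) = 27·exp(-3·t/2)/2. Taking ∫a(t)dt and applying v(0) = -9, we find v(t) = -9·exp(-3·t/2). Taking ∫v(t)dt and applying x(0) = 6, we find x(t) = 6·exp(-3·t/2). Using x(t) = 6·exp(-3·t/2) and substituting t = 7.439289240823424, we find x = 0.0000854845934344881.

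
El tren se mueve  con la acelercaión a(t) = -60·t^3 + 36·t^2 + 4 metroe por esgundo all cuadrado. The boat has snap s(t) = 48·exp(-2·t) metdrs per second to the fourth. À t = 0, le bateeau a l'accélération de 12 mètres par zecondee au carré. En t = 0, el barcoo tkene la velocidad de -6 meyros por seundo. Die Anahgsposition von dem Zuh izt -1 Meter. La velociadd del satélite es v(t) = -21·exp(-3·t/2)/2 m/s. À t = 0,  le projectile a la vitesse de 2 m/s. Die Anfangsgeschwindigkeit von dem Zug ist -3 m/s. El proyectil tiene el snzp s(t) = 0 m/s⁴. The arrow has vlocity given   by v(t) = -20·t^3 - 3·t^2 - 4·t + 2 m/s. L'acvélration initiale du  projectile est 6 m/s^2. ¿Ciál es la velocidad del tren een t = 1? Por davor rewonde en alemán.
Ausgehend von der Beschleunigung a(t) = -60·t^3 + 36·t^2 + 4, nehmen wir 1 Integral. Die Stammfunktion von der Beschleunigung ist die Geschwindigkeit. Mit v(0) = -3 erhalten wir v(t) = -15·t^4 + 12·t^3 + 4·t - 3. Aus der Gleichung für die Geschwindigkeit v(t) = -15·t^4 + 12·t^3 + 4·t - 3, setzen wir t = 1 ein und erhalten v = -2.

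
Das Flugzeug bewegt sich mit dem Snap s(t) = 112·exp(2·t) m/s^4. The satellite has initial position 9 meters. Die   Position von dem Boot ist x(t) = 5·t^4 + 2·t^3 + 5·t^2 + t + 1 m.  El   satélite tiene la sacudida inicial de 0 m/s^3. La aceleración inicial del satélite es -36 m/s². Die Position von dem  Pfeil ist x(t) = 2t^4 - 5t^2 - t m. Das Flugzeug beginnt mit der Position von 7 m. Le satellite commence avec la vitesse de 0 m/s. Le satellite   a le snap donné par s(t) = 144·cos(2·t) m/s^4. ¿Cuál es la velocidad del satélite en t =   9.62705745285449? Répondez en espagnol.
Partiendo del snap s(t) = 144·cos(2·t), tomamos 3 antiderivadas. Tomando ∫s(t)dt y aplicando j(0) = 0, encontramos j(t) = 72·sin(2·t). La integral de la sacudida, con a(0) = -36, da la aceleración: a(t) = -36·cos(2·t). Tomando ∫a(t)dt y aplicando v(0) = 0, encontramos v(t) = -18·sin(2·t). De la ecuación de la velocidad v(t) = -18·sin(2·t), sustituimos t = 9.62705745285449 para obtener v = -7.08504090048452.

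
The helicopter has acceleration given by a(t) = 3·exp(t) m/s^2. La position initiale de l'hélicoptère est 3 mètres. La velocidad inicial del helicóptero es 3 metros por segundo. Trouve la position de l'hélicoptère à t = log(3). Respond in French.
Pour résoudre ceci, nous devons prendre 2 intégrales de notre équation de l'accélération a(t) = 3·exp(t). La primitive de l'accélération, avec v(0) = 3, donne la vitesse: v(t) = 3·exp(t). En prenant ∫v(t)dt et en appliquant x(0) = 3, nous trouvons x(t) = 3·exp(t). De l'équation de la position x(t) = 3·exp(t), nous substituons t = log(3) pour obtenir x = 9.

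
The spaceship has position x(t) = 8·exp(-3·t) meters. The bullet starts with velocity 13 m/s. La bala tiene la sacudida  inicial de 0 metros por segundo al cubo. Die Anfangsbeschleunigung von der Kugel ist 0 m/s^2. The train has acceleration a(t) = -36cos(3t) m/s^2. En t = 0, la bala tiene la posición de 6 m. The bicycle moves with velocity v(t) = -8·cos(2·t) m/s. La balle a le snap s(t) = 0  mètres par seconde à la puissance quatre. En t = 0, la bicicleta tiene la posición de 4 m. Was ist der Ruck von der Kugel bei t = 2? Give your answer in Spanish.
Necesitamos integrar nuestra ecuación del snap s(t) = 0 1 vez. La antiderivada del snap es la sacudida. Usando j(0) = 0, obtenemos j(t) = 0. De la ecuación de la sacudida j(t) = 0, sustituimos t = 2 para obtener j = 0.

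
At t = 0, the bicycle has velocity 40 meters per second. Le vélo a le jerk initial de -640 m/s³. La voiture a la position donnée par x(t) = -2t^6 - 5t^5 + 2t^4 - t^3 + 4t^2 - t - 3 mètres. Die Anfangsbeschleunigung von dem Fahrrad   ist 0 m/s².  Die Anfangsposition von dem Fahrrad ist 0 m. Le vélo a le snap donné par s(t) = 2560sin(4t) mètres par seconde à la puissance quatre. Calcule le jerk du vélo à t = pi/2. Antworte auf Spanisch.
Debemos encontrar la integral de nuestra ecuación del snap s(t) = 2560·sin(4·t) 1 vez. La integral del snap, con j(0) = -640, da la sacudida: j(t) = -640·cos(4·t). Usando j(t) = -640·cos(4·t) y sustituyendo t = pi/2, encontramos j = -640.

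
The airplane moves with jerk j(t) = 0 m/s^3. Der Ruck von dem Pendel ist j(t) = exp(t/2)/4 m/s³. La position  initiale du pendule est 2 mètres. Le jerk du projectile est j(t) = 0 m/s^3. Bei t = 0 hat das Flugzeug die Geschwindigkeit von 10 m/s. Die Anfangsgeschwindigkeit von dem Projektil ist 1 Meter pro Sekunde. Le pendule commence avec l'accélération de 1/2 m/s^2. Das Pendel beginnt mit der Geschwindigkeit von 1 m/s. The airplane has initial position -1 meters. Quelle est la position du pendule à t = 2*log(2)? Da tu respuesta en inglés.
We need to integrate our jerk equation j(t) = exp(t/2)/4 3 times. The integral of jerk is acceleration. Using a(0) = 1/2, we get a(t) = exp(t/2)/2. The antiderivative of acceleration, with v(0) = 1, gives velocity: v(t) = exp(t/2). Integrating velocity and using the initial condition x(0) = 2, we get x(t) = 2·exp(t/2). Using x(t) = 2·exp(t/2) and substituting t = 2*log(2), we find x = 4.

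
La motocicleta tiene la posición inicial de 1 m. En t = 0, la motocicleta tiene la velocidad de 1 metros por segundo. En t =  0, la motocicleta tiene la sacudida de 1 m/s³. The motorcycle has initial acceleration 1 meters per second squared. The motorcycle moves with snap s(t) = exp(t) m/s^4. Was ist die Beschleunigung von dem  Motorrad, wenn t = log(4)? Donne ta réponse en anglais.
To solve this, we need to take 2 antiderivatives of our snap equation s(t) = exp(t). The antiderivative of snap, with j(0) = 1, gives jerk: j(t) = exp(t). Integrating jerk and using the initial condition a(0) = 1, we get a(t) = exp(t). From the given acceleration equation a(t) = exp(t), we substitute t = log(4) to get a = 4.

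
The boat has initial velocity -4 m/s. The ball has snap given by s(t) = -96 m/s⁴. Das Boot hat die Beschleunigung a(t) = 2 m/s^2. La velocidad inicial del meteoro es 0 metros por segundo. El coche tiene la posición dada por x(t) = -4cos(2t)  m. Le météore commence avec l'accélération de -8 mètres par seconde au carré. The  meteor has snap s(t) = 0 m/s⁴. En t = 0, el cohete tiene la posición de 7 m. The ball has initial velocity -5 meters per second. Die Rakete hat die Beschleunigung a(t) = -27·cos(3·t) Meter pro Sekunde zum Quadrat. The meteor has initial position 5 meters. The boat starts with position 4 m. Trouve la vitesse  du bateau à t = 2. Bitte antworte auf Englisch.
To find the answer, we compute 1 integral of a(t) = 2. The integral of acceleration, with v(0) = -4, gives velocity: v(t) = 2·t - 4. We have velocity v(t) = 2·t - 4. Substituting t = 2: v(2) = 0.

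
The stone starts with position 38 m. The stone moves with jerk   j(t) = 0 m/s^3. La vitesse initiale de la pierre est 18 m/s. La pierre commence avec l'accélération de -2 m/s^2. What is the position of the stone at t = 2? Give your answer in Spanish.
Para resolver esto, necesitamos tomar 3 integrales de nuestra ecuación de la sacudida j(t) = 0. Tomando ∫j(t)dt y aplicando a(0) = -2, encontramos a(t) = -2. Tomando ∫a(t)dt y aplicando v(0) = 18, encontramos v(t) = 18 - 2·t. Integrando la velocidad y usando la condición inicial x(0) = 38, obtenemos x(t) = -t^2 + 18·t + 38. De la ecuación de la posición x(t) = -t^2 + 18·t + 38, sustituimos t = 2 para obtener x = 70.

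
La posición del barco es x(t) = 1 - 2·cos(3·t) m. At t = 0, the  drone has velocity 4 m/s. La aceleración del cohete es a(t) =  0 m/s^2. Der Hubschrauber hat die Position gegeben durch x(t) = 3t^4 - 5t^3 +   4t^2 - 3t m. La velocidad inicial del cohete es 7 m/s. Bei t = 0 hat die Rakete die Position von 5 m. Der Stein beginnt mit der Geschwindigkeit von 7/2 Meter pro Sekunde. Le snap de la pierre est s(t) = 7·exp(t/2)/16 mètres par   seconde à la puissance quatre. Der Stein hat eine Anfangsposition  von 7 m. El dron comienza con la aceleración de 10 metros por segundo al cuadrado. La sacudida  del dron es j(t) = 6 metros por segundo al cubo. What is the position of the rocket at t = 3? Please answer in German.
Ausgehend von der Beschleunigung a(t) = 0, nehmen wir 2 Integrale. Das Integral von der Beschleunigung, mit v(0) = 7, ergibt die Geschwindigkeit: v(t) = 7. Die Stammfunktion von der Geschwindigkeit ist die Position. Mit x(0) = 5 erhalten wir x(t) = 7·t + 5. Wir haben die Position x(t) = 7·t + 5. Durch Einsetzen von t = 3: x(3) = 26.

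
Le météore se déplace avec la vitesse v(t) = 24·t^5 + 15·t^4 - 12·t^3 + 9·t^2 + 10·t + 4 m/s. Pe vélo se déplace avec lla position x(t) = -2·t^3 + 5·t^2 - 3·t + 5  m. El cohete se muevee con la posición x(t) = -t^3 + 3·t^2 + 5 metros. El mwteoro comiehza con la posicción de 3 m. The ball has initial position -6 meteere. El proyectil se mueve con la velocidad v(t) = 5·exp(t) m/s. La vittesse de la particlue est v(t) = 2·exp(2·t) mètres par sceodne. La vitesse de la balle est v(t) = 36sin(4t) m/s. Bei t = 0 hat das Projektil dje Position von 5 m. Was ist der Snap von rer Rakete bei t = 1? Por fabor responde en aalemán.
Wir müssen unsere Gleichung für die Position x(t) = -t^3 + 3·t^2 + 5 4-mal ableiten. Die Ableitung von der Position ergibt die Geschwindigkeit: v(t) = -3·t^2 + 6·t. Mit d/dt von v(t) finden wir a(t) = 6 - 6·t. Mit d/dt von a(t) finden wir j(t) = -6. Die Ableitung von dem Ruck ergibt den Snap: s(t) = 0. Aus der Gleichung für den Snap s(t) = 0, setzen wir t = 1 ein und erhalten s = 0.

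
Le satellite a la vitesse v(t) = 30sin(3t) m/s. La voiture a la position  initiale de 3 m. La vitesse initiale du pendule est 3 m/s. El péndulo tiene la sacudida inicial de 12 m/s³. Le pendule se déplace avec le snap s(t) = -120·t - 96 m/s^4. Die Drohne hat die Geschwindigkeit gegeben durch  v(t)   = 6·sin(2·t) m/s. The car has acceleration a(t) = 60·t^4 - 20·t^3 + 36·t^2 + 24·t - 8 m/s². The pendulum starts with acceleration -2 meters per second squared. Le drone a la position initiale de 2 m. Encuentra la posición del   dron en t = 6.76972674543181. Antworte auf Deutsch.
Um dies zu lösen, müssen wir 1 Stammfunktion unserer Gleichung für die Geschwindigkeit v(t) = 6·sin(2·t) finden. Die Stammfunktion von der Geschwindigkeit ist die Position. Mit x(0) = 2 erhalten wir x(t) = 5 - 3·cos(2·t). Mit x(t) = 5 - 3·cos(2·t) und Einsetzen von t = 6.76972674543181, finden wir x = 3.31173851579974.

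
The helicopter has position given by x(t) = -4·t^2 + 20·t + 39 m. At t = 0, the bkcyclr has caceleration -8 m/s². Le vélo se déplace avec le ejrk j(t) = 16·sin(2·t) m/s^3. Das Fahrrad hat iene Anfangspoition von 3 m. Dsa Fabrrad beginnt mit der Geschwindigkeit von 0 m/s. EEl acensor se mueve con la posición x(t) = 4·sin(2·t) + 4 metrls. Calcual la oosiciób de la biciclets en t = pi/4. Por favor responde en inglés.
To find the answer, we compute 3 integrals of j(t) = 16·sin(2·t). The integral of jerk is acceleration. Using a(0) = -8, we get a(t) = -8·cos(2·t). Finding the integral of a(t) and using v(0) = 0: v(t) = -4·sin(2·t). Finding the antiderivative of v(t) and using x(0) = 3: x(t) = 2·cos(2·t) + 1. We have position x(t) = 2·cos(2·t) + 1. Substituting t = pi/4: x(pi/4) = 1.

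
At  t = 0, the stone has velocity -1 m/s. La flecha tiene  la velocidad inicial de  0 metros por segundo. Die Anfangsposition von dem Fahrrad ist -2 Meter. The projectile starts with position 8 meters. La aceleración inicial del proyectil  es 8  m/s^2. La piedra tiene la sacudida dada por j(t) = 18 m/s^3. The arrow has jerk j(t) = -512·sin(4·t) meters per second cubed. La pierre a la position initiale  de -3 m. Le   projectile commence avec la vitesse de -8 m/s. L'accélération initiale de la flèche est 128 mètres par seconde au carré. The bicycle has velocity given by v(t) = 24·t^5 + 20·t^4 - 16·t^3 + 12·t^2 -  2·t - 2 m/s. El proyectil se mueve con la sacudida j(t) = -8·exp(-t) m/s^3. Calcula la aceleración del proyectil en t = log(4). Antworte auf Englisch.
To find the answer, we compute 1 integral of j(t) = -8·exp(-t). Taking ∫j(t)dt and applying a(0) = 8, we find a(t) = 8·exp(-t). From the given acceleration equation a(t) = 8·exp(-t), we substitute t = log(4) to get a = 2.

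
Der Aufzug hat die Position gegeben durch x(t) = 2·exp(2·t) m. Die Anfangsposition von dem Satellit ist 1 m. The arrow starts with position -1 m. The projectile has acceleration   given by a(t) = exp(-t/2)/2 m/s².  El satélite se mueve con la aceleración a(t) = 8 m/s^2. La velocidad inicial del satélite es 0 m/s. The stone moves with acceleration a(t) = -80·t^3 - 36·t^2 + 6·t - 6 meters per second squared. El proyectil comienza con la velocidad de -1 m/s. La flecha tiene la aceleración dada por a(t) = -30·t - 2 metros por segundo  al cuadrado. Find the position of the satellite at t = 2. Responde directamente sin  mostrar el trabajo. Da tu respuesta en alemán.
Bei t = 2, x = 17.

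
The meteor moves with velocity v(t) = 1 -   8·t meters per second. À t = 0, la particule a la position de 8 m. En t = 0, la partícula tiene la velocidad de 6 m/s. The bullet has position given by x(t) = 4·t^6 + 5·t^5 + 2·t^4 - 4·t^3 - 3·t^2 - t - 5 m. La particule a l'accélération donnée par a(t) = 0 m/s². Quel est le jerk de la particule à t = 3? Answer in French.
En partant de l'accélération a(t) = 0, nous prenons 1 dérivée. La dérivée de l'accélération donne le jerk: j(t) = 0. En utilisant j(t) = 0 et en substituant t = 3, nous trouvons j = 0.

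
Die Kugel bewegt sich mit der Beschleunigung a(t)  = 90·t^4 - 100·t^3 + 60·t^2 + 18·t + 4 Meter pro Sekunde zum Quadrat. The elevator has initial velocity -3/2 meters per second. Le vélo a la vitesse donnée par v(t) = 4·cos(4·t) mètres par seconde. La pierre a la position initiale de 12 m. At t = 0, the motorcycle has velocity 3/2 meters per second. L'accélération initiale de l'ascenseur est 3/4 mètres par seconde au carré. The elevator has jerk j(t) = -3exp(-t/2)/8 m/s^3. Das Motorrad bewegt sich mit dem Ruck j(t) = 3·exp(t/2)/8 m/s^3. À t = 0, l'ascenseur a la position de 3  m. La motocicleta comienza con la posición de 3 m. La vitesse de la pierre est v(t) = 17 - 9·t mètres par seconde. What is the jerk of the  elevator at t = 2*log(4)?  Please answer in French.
De l'équation du jerk j(t) = -3·exp(-t/2)/8, nous substituons t = 2*log(4) pour obtenir j = -3/32.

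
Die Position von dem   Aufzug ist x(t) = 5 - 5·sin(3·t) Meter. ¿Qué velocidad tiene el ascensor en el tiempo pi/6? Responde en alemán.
Wir müssen unsere Gleichung für die Position x(t) = 5 - 5·sin(3·t) 1-mal ableiten. Mit d/dt von x(t) finden wir v(t) = -15·cos(3·t). Mit v(t) = -15·cos(3·t) und Einsetzen von t = pi/6, finden wir v = 0.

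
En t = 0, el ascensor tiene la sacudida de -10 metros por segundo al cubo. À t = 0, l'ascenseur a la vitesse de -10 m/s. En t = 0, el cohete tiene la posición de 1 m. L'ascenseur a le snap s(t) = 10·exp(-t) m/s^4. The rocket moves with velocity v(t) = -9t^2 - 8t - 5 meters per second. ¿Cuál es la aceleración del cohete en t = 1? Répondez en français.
Pour résoudre ceci, nous devons prendre 1 dérivée de notre équation de la vitesse v(t) = -9·t^2 - 8·t - 5. La dérivée de la vitesse donne l'accélération: a(t) = -18·t - 8. Nous avons l'accélération a(t) = -18·t - 8. En substituant t = 1: a(1) = -26.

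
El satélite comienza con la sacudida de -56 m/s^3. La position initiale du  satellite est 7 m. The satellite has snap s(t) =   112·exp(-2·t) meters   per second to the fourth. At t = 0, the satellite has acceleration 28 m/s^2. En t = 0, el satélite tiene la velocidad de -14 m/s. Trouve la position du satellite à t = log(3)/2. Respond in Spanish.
Debemos encontrar la integral de nuestra ecuación del snap s(t) = 112·exp(-2·t) 4 veces. La integral del snap, con j(0) = -56, da la sacudida: j(t) = -56·exp(-2·t). La antiderivada de la sacudida, con a(0) = 28, da la aceleración: a(t) = 28·exp(-2·t). Integrando la aceleración y usando la condición inicial v(0) = -14, obtenemos v(t) = -14·exp(-2·t). Tomando ∫v(t)dt y aplicando x(0) = 7, encontramos x(t) = 7·exp(-2·t). Usando x(t) = 7·exp(-2·t) y sustituyendo t = log(3)/2, encontramos x = 7/3.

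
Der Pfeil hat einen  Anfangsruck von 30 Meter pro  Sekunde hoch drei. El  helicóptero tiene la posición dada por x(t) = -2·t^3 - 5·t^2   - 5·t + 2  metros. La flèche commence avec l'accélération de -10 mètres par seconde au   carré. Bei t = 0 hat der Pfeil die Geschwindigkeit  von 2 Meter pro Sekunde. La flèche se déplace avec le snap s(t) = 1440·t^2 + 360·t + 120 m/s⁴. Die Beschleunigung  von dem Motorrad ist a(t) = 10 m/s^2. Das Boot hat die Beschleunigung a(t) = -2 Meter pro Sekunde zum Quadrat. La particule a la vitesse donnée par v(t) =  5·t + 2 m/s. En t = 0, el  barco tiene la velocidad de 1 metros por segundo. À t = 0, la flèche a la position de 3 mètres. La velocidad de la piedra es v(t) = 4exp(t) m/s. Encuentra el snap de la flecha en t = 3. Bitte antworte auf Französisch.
De l'équation du snap s(t) = 1440·t^2 + 360·t + 120, nous substituons t = 3 pour obtenir s = 14160.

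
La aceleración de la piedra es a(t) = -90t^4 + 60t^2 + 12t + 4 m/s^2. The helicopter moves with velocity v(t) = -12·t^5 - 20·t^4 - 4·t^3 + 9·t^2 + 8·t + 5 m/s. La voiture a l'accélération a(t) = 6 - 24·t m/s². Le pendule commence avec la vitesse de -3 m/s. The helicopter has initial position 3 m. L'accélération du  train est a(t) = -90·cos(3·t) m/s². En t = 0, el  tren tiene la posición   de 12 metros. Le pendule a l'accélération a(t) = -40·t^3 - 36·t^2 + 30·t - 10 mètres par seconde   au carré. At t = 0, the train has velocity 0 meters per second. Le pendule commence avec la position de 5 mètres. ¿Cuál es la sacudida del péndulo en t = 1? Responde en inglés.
We must differentiate our acceleration equation a(t) = -40·t^3 - 36·t^2 + 30·t - 10 1 time. Taking d/dt of a(t), we find j(t) = -120·t^2 - 72·t + 30. We have jerk j(t) = -120·t^2 - 72·t + 30. Substituting t = 1: j(1) = -162.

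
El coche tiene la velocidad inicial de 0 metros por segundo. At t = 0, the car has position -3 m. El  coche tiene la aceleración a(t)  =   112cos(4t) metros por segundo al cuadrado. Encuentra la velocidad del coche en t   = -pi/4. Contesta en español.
Partiendo de la aceleración a(t) = 112·cos(4·t), tomamos 1 antiderivada. Tomando ∫a(t)dt y aplicando v(0) = 0, encontramos v(t) = 28·sin(4·t). De la ecuación de la velocidad v(t) = 28·sin(4·t), sustituimos t = -pi/4 para obtener v = 0.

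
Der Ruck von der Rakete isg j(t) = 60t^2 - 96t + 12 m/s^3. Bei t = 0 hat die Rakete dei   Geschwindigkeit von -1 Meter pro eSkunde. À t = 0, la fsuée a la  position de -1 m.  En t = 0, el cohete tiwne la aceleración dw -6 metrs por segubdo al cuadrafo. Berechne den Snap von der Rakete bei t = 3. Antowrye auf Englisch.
We must differentiate our jerk equation j(t) = 60·t^2 - 96·t + 12 1 time. The derivative of jerk gives snap: s(t) = 120·t - 96. From the given snap equation s(t) = 120·t - 96, we substitute t = 3 to get s = 264.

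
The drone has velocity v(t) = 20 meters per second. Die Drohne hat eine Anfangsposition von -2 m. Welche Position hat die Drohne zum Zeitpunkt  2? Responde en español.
Para resolver esto, necesitamos tomar 1 antiderivada de nuestra ecuación de la velocidad v(t) = 20. Tomando ∫v(t)dt y aplicando x(0) = -2, encontramos x(t) = 20·t - 2. Tenemos la posición x(t) = 20·t - 2. Sustituyendo t = 2: x(2) = 38.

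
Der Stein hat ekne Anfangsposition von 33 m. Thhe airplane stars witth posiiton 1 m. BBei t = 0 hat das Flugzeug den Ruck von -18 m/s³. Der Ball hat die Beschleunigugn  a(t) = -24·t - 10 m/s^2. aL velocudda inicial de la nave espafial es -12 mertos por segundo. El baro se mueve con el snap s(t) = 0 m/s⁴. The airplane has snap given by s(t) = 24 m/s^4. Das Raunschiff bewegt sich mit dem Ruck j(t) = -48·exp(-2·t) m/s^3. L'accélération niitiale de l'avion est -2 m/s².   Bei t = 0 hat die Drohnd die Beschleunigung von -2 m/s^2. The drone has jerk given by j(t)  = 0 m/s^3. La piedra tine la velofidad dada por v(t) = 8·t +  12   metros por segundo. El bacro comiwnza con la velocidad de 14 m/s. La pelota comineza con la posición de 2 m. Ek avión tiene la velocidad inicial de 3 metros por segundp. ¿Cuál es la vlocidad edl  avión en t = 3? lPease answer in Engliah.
Starting from snap s(t) = 24, we take 3 antiderivatives. Taking ∫s(t)dt and applying j(0) = -18, we find j(t) = 24·t - 18. The integral of jerk is acceleration. Using a(0) = -2, we get a(t) = 12·t^2 - 18·t - 2. Finding the integral of a(t) and using v(0) = 3: v(t) = 4·t^3 - 9·t^2 - 2·t + 3. Using v(t) = 4·t^3 - 9·t^2 - 2·t + 3 and substituting t = 3, we find v = 24.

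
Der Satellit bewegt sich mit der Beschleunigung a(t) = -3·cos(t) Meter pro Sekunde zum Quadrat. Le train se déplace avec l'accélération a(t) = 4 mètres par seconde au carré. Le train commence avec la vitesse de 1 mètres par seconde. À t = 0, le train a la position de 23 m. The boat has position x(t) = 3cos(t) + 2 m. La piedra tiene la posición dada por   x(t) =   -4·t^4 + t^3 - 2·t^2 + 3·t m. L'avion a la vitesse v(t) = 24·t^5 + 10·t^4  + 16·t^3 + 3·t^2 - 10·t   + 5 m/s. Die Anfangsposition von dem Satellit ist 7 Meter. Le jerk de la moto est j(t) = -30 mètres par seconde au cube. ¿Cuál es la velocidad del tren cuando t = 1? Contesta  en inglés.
To solve this, we need to take 1 antiderivative of our acceleration equation a(t) = 4. Finding the integral of a(t) and using v(0) = 1: v(t) = 4·t + 1. Using v(t) = 4·t + 1 and substituting t = 1, we find v = 5.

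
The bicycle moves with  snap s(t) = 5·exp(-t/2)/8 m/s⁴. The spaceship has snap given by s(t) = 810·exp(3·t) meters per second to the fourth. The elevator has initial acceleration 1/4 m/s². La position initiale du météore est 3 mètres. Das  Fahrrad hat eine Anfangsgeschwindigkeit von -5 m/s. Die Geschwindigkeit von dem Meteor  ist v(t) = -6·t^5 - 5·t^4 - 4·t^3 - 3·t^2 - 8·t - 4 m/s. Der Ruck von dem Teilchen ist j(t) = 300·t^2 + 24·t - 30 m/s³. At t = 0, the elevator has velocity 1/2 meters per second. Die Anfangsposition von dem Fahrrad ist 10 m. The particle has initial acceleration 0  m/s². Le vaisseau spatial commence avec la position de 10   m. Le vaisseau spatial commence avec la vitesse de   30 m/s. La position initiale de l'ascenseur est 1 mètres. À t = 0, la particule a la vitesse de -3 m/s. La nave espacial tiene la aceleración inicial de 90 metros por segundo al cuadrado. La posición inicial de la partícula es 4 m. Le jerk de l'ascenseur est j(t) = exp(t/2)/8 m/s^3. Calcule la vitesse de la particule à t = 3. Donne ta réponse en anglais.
Starting from jerk j(t) = 300·t^2 + 24·t - 30, we take 2 antiderivatives. The antiderivative of jerk, with a(0) = 0, gives acceleration: a(t) = 2·t·(50·t^2 + 6·t - 15). Finding the integral of a(t) and using v(0) = -3: v(t) = 25·t^4 + 4·t^3 - 15·t^2 - 3. Using v(t) = 25·t^4 + 4·t^3 - 15·t^2 - 3 and substituting t = 3, we find v = 1995.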